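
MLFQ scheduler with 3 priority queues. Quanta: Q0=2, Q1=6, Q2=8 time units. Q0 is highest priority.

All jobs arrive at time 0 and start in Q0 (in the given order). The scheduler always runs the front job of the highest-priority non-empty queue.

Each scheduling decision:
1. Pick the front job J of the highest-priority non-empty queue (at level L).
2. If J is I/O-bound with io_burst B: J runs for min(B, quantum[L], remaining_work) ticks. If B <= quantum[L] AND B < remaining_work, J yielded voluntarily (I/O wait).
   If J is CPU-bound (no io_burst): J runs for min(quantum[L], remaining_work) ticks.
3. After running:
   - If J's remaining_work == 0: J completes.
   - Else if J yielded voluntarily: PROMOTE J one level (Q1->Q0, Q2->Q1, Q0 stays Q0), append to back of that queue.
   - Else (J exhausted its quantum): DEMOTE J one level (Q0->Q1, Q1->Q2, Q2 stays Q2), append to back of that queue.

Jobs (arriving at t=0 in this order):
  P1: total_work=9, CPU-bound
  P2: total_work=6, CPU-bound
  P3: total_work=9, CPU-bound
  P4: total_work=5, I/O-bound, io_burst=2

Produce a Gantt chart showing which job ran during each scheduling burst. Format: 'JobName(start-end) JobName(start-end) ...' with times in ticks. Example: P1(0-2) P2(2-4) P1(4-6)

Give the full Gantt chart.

t=0-2: P1@Q0 runs 2, rem=7, quantum used, demote→Q1. Q0=[P2,P3,P4] Q1=[P1] Q2=[]
t=2-4: P2@Q0 runs 2, rem=4, quantum used, demote→Q1. Q0=[P3,P4] Q1=[P1,P2] Q2=[]
t=4-6: P3@Q0 runs 2, rem=7, quantum used, demote→Q1. Q0=[P4] Q1=[P1,P2,P3] Q2=[]
t=6-8: P4@Q0 runs 2, rem=3, I/O yield, promote→Q0. Q0=[P4] Q1=[P1,P2,P3] Q2=[]
t=8-10: P4@Q0 runs 2, rem=1, I/O yield, promote→Q0. Q0=[P4] Q1=[P1,P2,P3] Q2=[]
t=10-11: P4@Q0 runs 1, rem=0, completes. Q0=[] Q1=[P1,P2,P3] Q2=[]
t=11-17: P1@Q1 runs 6, rem=1, quantum used, demote→Q2. Q0=[] Q1=[P2,P3] Q2=[P1]
t=17-21: P2@Q1 runs 4, rem=0, completes. Q0=[] Q1=[P3] Q2=[P1]
t=21-27: P3@Q1 runs 6, rem=1, quantum used, demote→Q2. Q0=[] Q1=[] Q2=[P1,P3]
t=27-28: P1@Q2 runs 1, rem=0, completes. Q0=[] Q1=[] Q2=[P3]
t=28-29: P3@Q2 runs 1, rem=0, completes. Q0=[] Q1=[] Q2=[]

Answer: P1(0-2) P2(2-4) P3(4-6) P4(6-8) P4(8-10) P4(10-11) P1(11-17) P2(17-21) P3(21-27) P1(27-28) P3(28-29)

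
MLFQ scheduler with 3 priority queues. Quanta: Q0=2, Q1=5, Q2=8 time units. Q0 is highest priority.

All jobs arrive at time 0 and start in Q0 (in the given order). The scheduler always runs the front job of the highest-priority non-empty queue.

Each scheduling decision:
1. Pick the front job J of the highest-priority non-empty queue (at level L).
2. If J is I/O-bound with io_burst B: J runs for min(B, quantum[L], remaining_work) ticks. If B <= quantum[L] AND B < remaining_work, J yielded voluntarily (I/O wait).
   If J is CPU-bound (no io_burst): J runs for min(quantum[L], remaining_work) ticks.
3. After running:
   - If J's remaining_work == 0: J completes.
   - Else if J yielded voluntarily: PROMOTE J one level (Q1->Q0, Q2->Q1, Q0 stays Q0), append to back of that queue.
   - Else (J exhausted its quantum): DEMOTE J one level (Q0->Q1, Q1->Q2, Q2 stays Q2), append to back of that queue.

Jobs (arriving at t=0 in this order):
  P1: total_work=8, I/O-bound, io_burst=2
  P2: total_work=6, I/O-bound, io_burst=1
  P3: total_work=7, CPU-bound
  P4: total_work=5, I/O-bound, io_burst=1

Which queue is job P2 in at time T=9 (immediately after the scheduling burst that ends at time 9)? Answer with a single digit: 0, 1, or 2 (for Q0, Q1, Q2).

Answer: 0

Derivation:
t=0-2: P1@Q0 runs 2, rem=6, I/O yield, promote→Q0. Q0=[P2,P3,P4,P1] Q1=[] Q2=[]
t=2-3: P2@Q0 runs 1, rem=5, I/O yield, promote→Q0. Q0=[P3,P4,P1,P2] Q1=[] Q2=[]
t=3-5: P3@Q0 runs 2, rem=5, quantum used, demote→Q1. Q0=[P4,P1,P2] Q1=[P3] Q2=[]
t=5-6: P4@Q0 runs 1, rem=4, I/O yield, promote→Q0. Q0=[P1,P2,P4] Q1=[P3] Q2=[]
t=6-8: P1@Q0 runs 2, rem=4, I/O yield, promote→Q0. Q0=[P2,P4,P1] Q1=[P3] Q2=[]
t=8-9: P2@Q0 runs 1, rem=4, I/O yield, promote→Q0. Q0=[P4,P1,P2] Q1=[P3] Q2=[]
t=9-10: P4@Q0 runs 1, rem=3, I/O yield, promote→Q0. Q0=[P1,P2,P4] Q1=[P3] Q2=[]
t=10-12: P1@Q0 runs 2, rem=2, I/O yield, promote→Q0. Q0=[P2,P4,P1] Q1=[P3] Q2=[]
t=12-13: P2@Q0 runs 1, rem=3, I/O yield, promote→Q0. Q0=[P4,P1,P2] Q1=[P3] Q2=[]
t=13-14: P4@Q0 runs 1, rem=2, I/O yield, promote→Q0. Q0=[P1,P2,P4] Q1=[P3] Q2=[]
t=14-16: P1@Q0 runs 2, rem=0, completes. Q0=[P2,P4] Q1=[P3] Q2=[]
t=16-17: P2@Q0 runs 1, rem=2, I/O yield, promote→Q0. Q0=[P4,P2] Q1=[P3] Q2=[]
t=17-18: P4@Q0 runs 1, rem=1, I/O yield, promote→Q0. Q0=[P2,P4] Q1=[P3] Q2=[]
t=18-19: P2@Q0 runs 1, rem=1, I/O yield, promote→Q0. Q0=[P4,P2] Q1=[P3] Q2=[]
t=19-20: P4@Q0 runs 1, rem=0, completes. Q0=[P2] Q1=[P3] Q2=[]
t=20-21: P2@Q0 runs 1, rem=0, completes. Q0=[] Q1=[P3] Q2=[]
t=21-26: P3@Q1 runs 5, rem=0, completes. Q0=[] Q1=[] Q2=[]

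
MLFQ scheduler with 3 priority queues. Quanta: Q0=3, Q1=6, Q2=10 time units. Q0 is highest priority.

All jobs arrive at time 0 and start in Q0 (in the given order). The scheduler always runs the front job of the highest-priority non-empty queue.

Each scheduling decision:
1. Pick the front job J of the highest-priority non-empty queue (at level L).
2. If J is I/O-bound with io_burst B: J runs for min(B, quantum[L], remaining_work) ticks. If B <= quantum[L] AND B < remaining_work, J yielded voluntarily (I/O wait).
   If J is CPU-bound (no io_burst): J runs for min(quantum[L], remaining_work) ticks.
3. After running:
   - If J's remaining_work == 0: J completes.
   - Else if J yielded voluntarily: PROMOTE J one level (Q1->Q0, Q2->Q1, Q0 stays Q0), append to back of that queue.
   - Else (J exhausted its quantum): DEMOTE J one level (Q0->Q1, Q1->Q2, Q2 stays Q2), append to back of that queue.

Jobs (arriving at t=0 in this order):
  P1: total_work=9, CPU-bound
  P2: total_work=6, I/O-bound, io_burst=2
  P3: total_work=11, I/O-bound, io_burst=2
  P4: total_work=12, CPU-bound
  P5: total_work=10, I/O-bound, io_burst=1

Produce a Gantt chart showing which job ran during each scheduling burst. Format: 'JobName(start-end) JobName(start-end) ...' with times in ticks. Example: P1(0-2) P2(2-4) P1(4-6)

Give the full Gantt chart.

Answer: P1(0-3) P2(3-5) P3(5-7) P4(7-10) P5(10-11) P2(11-13) P3(13-15) P5(15-16) P2(16-18) P3(18-20) P5(20-21) P3(21-23) P5(23-24) P3(24-26) P5(26-27) P3(27-28) P5(28-29) P5(29-30) P5(30-31) P5(31-32) P5(32-33) P1(33-39) P4(39-45) P4(45-48)

Derivation:
t=0-3: P1@Q0 runs 3, rem=6, quantum used, demote→Q1. Q0=[P2,P3,P4,P5] Q1=[P1] Q2=[]
t=3-5: P2@Q0 runs 2, rem=4, I/O yield, promote→Q0. Q0=[P3,P4,P5,P2] Q1=[P1] Q2=[]
t=5-7: P3@Q0 runs 2, rem=9, I/O yield, promote→Q0. Q0=[P4,P5,P2,P3] Q1=[P1] Q2=[]
t=7-10: P4@Q0 runs 3, rem=9, quantum used, demote→Q1. Q0=[P5,P2,P3] Q1=[P1,P4] Q2=[]
t=10-11: P5@Q0 runs 1, rem=9, I/O yield, promote→Q0. Q0=[P2,P3,P5] Q1=[P1,P4] Q2=[]
t=11-13: P2@Q0 runs 2, rem=2, I/O yield, promote→Q0. Q0=[P3,P5,P2] Q1=[P1,P4] Q2=[]
t=13-15: P3@Q0 runs 2, rem=7, I/O yield, promote→Q0. Q0=[P5,P2,P3] Q1=[P1,P4] Q2=[]
t=15-16: P5@Q0 runs 1, rem=8, I/O yield, promote→Q0. Q0=[P2,P3,P5] Q1=[P1,P4] Q2=[]
t=16-18: P2@Q0 runs 2, rem=0, completes. Q0=[P3,P5] Q1=[P1,P4] Q2=[]
t=18-20: P3@Q0 runs 2, rem=5, I/O yield, promote→Q0. Q0=[P5,P3] Q1=[P1,P4] Q2=[]
t=20-21: P5@Q0 runs 1, rem=7, I/O yield, promote→Q0. Q0=[P3,P5] Q1=[P1,P4] Q2=[]
t=21-23: P3@Q0 runs 2, rem=3, I/O yield, promote→Q0. Q0=[P5,P3] Q1=[P1,P4] Q2=[]
t=23-24: P5@Q0 runs 1, rem=6, I/O yield, promote→Q0. Q0=[P3,P5] Q1=[P1,P4] Q2=[]
t=24-26: P3@Q0 runs 2, rem=1, I/O yield, promote→Q0. Q0=[P5,P3] Q1=[P1,P4] Q2=[]
t=26-27: P5@Q0 runs 1, rem=5, I/O yield, promote→Q0. Q0=[P3,P5] Q1=[P1,P4] Q2=[]
t=27-28: P3@Q0 runs 1, rem=0, completes. Q0=[P5] Q1=[P1,P4] Q2=[]
t=28-29: P5@Q0 runs 1, rem=4, I/O yield, promote→Q0. Q0=[P5] Q1=[P1,P4] Q2=[]
t=29-30: P5@Q0 runs 1, rem=3, I/O yield, promote→Q0. Q0=[P5] Q1=[P1,P4] Q2=[]
t=30-31: P5@Q0 runs 1, rem=2, I/O yield, promote→Q0. Q0=[P5] Q1=[P1,P4] Q2=[]
t=31-32: P5@Q0 runs 1, rem=1, I/O yield, promote→Q0. Q0=[P5] Q1=[P1,P4] Q2=[]
t=32-33: P5@Q0 runs 1, rem=0, completes. Q0=[] Q1=[P1,P4] Q2=[]
t=33-39: P1@Q1 runs 6, rem=0, completes. Q0=[] Q1=[P4] Q2=[]
t=39-45: P4@Q1 runs 6, rem=3, quantum used, demote→Q2. Q0=[] Q1=[] Q2=[P4]
t=45-48: P4@Q2 runs 3, rem=0, completes. Q0=[] Q1=[] Q2=[]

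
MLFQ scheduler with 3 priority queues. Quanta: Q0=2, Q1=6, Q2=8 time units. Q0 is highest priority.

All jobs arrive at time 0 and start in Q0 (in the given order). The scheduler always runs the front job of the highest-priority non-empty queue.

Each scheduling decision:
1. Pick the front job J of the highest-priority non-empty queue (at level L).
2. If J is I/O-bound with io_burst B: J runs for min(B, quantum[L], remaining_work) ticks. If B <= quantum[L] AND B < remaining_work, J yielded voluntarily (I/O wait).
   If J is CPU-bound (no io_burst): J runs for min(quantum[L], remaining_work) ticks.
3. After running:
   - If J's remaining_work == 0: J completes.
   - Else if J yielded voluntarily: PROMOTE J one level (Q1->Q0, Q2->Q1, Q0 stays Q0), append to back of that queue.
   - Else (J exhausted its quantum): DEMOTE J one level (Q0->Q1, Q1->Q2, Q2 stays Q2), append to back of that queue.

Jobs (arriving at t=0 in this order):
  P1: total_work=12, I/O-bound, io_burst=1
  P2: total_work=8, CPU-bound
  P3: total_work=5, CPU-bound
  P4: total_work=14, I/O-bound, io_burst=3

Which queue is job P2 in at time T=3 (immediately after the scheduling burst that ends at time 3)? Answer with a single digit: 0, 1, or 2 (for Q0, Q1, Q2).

Answer: 1

Derivation:
t=0-1: P1@Q0 runs 1, rem=11, I/O yield, promote→Q0. Q0=[P2,P3,P4,P1] Q1=[] Q2=[]
t=1-3: P2@Q0 runs 2, rem=6, quantum used, demote→Q1. Q0=[P3,P4,P1] Q1=[P2] Q2=[]
t=3-5: P3@Q0 runs 2, rem=3, quantum used, demote→Q1. Q0=[P4,P1] Q1=[P2,P3] Q2=[]
t=5-7: P4@Q0 runs 2, rem=12, quantum used, demote→Q1. Q0=[P1] Q1=[P2,P3,P4] Q2=[]
t=7-8: P1@Q0 runs 1, rem=10, I/O yield, promote→Q0. Q0=[P1] Q1=[P2,P3,P4] Q2=[]
t=8-9: P1@Q0 runs 1, rem=9, I/O yield, promote→Q0. Q0=[P1] Q1=[P2,P3,P4] Q2=[]
t=9-10: P1@Q0 runs 1, rem=8, I/O yield, promote→Q0. Q0=[P1] Q1=[P2,P3,P4] Q2=[]
t=10-11: P1@Q0 runs 1, rem=7, I/O yield, promote→Q0. Q0=[P1] Q1=[P2,P3,P4] Q2=[]
t=11-12: P1@Q0 runs 1, rem=6, I/O yield, promote→Q0. Q0=[P1] Q1=[P2,P3,P4] Q2=[]
t=12-13: P1@Q0 runs 1, rem=5, I/O yield, promote→Q0. Q0=[P1] Q1=[P2,P3,P4] Q2=[]
t=13-14: P1@Q0 runs 1, rem=4, I/O yield, promote→Q0. Q0=[P1] Q1=[P2,P3,P4] Q2=[]
t=14-15: P1@Q0 runs 1, rem=3, I/O yield, promote→Q0. Q0=[P1] Q1=[P2,P3,P4] Q2=[]
t=15-16: P1@Q0 runs 1, rem=2, I/O yield, promote→Q0. Q0=[P1] Q1=[P2,P3,P4] Q2=[]
t=16-17: P1@Q0 runs 1, rem=1, I/O yield, promote→Q0. Q0=[P1] Q1=[P2,P3,P4] Q2=[]
t=17-18: P1@Q0 runs 1, rem=0, completes. Q0=[] Q1=[P2,P3,P4] Q2=[]
t=18-24: P2@Q1 runs 6, rem=0, completes. Q0=[] Q1=[P3,P4] Q2=[]
t=24-27: P3@Q1 runs 3, rem=0, completes. Q0=[] Q1=[P4] Q2=[]
t=27-30: P4@Q1 runs 3, rem=9, I/O yield, promote→Q0. Q0=[P4] Q1=[] Q2=[]
t=30-32: P4@Q0 runs 2, rem=7, quantum used, demote→Q1. Q0=[] Q1=[P4] Q2=[]
t=32-35: P4@Q1 runs 3, rem=4, I/O yield, promote→Q0. Q0=[P4] Q1=[] Q2=[]
t=35-37: P4@Q0 runs 2, rem=2, quantum used, demote→Q1. Q0=[] Q1=[P4] Q2=[]
t=37-39: P4@Q1 runs 2, rem=0, completes. Q0=[] Q1=[] Q2=[]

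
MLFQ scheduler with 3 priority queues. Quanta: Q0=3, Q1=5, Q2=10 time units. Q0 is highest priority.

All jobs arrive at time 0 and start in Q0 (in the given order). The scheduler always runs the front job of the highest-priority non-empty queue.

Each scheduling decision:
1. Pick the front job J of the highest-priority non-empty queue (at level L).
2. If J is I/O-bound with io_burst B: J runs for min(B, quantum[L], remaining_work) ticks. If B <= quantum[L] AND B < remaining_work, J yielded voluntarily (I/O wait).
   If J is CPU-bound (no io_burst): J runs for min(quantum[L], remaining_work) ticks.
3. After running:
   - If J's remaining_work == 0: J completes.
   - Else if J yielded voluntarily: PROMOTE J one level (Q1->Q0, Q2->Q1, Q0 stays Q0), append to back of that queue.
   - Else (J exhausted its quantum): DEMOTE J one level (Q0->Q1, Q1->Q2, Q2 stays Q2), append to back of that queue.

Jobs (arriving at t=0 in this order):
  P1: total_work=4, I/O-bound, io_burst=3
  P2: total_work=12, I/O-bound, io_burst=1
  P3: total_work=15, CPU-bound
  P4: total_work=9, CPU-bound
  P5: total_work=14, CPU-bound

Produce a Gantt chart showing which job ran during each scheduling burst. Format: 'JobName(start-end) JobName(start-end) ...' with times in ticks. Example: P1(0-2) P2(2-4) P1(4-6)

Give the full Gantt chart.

Answer: P1(0-3) P2(3-4) P3(4-7) P4(7-10) P5(10-13) P1(13-14) P2(14-15) P2(15-16) P2(16-17) P2(17-18) P2(18-19) P2(19-20) P2(20-21) P2(21-22) P2(22-23) P2(23-24) P2(24-25) P3(25-30) P4(30-35) P5(35-40) P3(40-47) P4(47-48) P5(48-54)

Derivation:
t=0-3: P1@Q0 runs 3, rem=1, I/O yield, promote→Q0. Q0=[P2,P3,P4,P5,P1] Q1=[] Q2=[]
t=3-4: P2@Q0 runs 1, rem=11, I/O yield, promote→Q0. Q0=[P3,P4,P5,P1,P2] Q1=[] Q2=[]
t=4-7: P3@Q0 runs 3, rem=12, quantum used, demote→Q1. Q0=[P4,P5,P1,P2] Q1=[P3] Q2=[]
t=7-10: P4@Q0 runs 3, rem=6, quantum used, demote→Q1. Q0=[P5,P1,P2] Q1=[P3,P4] Q2=[]
t=10-13: P5@Q0 runs 3, rem=11, quantum used, demote→Q1. Q0=[P1,P2] Q1=[P3,P4,P5] Q2=[]
t=13-14: P1@Q0 runs 1, rem=0, completes. Q0=[P2] Q1=[P3,P4,P5] Q2=[]
t=14-15: P2@Q0 runs 1, rem=10, I/O yield, promote→Q0. Q0=[P2] Q1=[P3,P4,P5] Q2=[]
t=15-16: P2@Q0 runs 1, rem=9, I/O yield, promote→Q0. Q0=[P2] Q1=[P3,P4,P5] Q2=[]
t=16-17: P2@Q0 runs 1, rem=8, I/O yield, promote→Q0. Q0=[P2] Q1=[P3,P4,P5] Q2=[]
t=17-18: P2@Q0 runs 1, rem=7, I/O yield, promote→Q0. Q0=[P2] Q1=[P3,P4,P5] Q2=[]
t=18-19: P2@Q0 runs 1, rem=6, I/O yield, promote→Q0. Q0=[P2] Q1=[P3,P4,P5] Q2=[]
t=19-20: P2@Q0 runs 1, rem=5, I/O yield, promote→Q0. Q0=[P2] Q1=[P3,P4,P5] Q2=[]
t=20-21: P2@Q0 runs 1, rem=4, I/O yield, promote→Q0. Q0=[P2] Q1=[P3,P4,P5] Q2=[]
t=21-22: P2@Q0 runs 1, rem=3, I/O yield, promote→Q0. Q0=[P2] Q1=[P3,P4,P5] Q2=[]
t=22-23: P2@Q0 runs 1, rem=2, I/O yield, promote→Q0. Q0=[P2] Q1=[P3,P4,P5] Q2=[]
t=23-24: P2@Q0 runs 1, rem=1, I/O yield, promote→Q0. Q0=[P2] Q1=[P3,P4,P5] Q2=[]
t=24-25: P2@Q0 runs 1, rem=0, completes. Q0=[] Q1=[P3,P4,P5] Q2=[]
t=25-30: P3@Q1 runs 5, rem=7, quantum used, demote→Q2. Q0=[] Q1=[P4,P5] Q2=[P3]
t=30-35: P4@Q1 runs 5, rem=1, quantum used, demote→Q2. Q0=[] Q1=[P5] Q2=[P3,P4]
t=35-40: P5@Q1 runs 5, rem=6, quantum used, demote→Q2. Q0=[] Q1=[] Q2=[P3,P4,P5]
t=40-47: P3@Q2 runs 7, rem=0, completes. Q0=[] Q1=[] Q2=[P4,P5]
t=47-48: P4@Q2 runs 1, rem=0, completes. Q0=[] Q1=[] Q2=[P5]
t=48-54: P5@Q2 runs 6, rem=0, completes. Q0=[] Q1=[] Q2=[]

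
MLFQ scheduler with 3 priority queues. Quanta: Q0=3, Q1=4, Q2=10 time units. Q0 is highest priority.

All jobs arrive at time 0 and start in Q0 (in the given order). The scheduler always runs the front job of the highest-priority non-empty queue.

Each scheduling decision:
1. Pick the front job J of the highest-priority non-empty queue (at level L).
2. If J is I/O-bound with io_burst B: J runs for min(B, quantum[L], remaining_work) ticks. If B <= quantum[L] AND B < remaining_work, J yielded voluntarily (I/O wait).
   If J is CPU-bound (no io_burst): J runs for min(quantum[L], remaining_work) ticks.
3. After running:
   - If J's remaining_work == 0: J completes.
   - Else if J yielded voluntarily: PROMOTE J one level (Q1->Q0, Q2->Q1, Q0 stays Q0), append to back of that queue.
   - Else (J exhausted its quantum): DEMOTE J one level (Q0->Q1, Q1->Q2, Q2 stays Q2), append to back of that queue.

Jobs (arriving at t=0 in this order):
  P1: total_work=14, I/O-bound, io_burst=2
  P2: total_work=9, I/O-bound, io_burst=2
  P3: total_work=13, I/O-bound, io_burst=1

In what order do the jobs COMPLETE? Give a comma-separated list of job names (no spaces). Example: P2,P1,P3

Answer: P2,P1,P3

Derivation:
t=0-2: P1@Q0 runs 2, rem=12, I/O yield, promote→Q0. Q0=[P2,P3,P1] Q1=[] Q2=[]
t=2-4: P2@Q0 runs 2, rem=7, I/O yield, promote→Q0. Q0=[P3,P1,P2] Q1=[] Q2=[]
t=4-5: P3@Q0 runs 1, rem=12, I/O yield, promote→Q0. Q0=[P1,P2,P3] Q1=[] Q2=[]
t=5-7: P1@Q0 runs 2, rem=10, I/O yield, promote→Q0. Q0=[P2,P3,P1] Q1=[] Q2=[]
t=7-9: P2@Q0 runs 2, rem=5, I/O yield, promote→Q0. Q0=[P3,P1,P2] Q1=[] Q2=[]
t=9-10: P3@Q0 runs 1, rem=11, I/O yield, promote→Q0. Q0=[P1,P2,P3] Q1=[] Q2=[]
t=10-12: P1@Q0 runs 2, rem=8, I/O yield, promote→Q0. Q0=[P2,P3,P1] Q1=[] Q2=[]
t=12-14: P2@Q0 runs 2, rem=3, I/O yield, promote→Q0. Q0=[P3,P1,P2] Q1=[] Q2=[]
t=14-15: P3@Q0 runs 1, rem=10, I/O yield, promote→Q0. Q0=[P1,P2,P3] Q1=[] Q2=[]
t=15-17: P1@Q0 runs 2, rem=6, I/O yield, promote→Q0. Q0=[P2,P3,P1] Q1=[] Q2=[]
t=17-19: P2@Q0 runs 2, rem=1, I/O yield, promote→Q0. Q0=[P3,P1,P2] Q1=[] Q2=[]
t=19-20: P3@Q0 runs 1, rem=9, I/O yield, promote→Q0. Q0=[P1,P2,P3] Q1=[] Q2=[]
t=20-22: P1@Q0 runs 2, rem=4, I/O yield, promote→Q0. Q0=[P2,P3,P1] Q1=[] Q2=[]
t=22-23: P2@Q0 runs 1, rem=0, completes. Q0=[P3,P1] Q1=[] Q2=[]
t=23-24: P3@Q0 runs 1, rem=8, I/O yield, promote→Q0. Q0=[P1,P3] Q1=[] Q2=[]
t=24-26: P1@Q0 runs 2, rem=2, I/O yield, promote→Q0. Q0=[P3,P1] Q1=[] Q2=[]
t=26-27: P3@Q0 runs 1, rem=7, I/O yield, promote→Q0. Q0=[P1,P3] Q1=[] Q2=[]
t=27-29: P1@Q0 runs 2, rem=0, completes. Q0=[P3] Q1=[] Q2=[]
t=29-30: P3@Q0 runs 1, rem=6, I/O yield, promote→Q0. Q0=[P3] Q1=[] Q2=[]
t=30-31: P3@Q0 runs 1, rem=5, I/O yield, promote→Q0. Q0=[P3] Q1=[] Q2=[]
t=31-32: P3@Q0 runs 1, rem=4, I/O yield, promote→Q0. Q0=[P3] Q1=[] Q2=[]
t=32-33: P3@Q0 runs 1, rem=3, I/O yield, promote→Q0. Q0=[P3] Q1=[] Q2=[]
t=33-34: P3@Q0 runs 1, rem=2, I/O yield, promote→Q0. Q0=[P3] Q1=[] Q2=[]
t=34-35: P3@Q0 runs 1, rem=1, I/O yield, promote→Q0. Q0=[P3] Q1=[] Q2=[]
t=35-36: P3@Q0 runs 1, rem=0, completes. Q0=[] Q1=[] Q2=[]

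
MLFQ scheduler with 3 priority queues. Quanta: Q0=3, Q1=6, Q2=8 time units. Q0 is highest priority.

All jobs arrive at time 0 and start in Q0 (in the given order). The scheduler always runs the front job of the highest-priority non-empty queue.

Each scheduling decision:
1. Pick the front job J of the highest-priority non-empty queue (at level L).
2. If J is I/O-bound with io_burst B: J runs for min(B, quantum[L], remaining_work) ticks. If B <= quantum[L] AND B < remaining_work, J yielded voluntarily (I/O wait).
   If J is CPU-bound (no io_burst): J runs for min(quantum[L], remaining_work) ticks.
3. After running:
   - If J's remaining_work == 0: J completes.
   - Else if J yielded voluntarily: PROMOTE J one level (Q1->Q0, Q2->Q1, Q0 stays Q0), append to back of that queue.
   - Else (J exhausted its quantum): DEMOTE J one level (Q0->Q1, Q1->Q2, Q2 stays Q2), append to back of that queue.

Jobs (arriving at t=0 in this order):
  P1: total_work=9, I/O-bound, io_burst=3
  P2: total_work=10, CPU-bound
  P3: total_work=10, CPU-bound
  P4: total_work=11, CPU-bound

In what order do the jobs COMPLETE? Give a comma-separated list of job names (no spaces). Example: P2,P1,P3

Answer: P1,P2,P3,P4

Derivation:
t=0-3: P1@Q0 runs 3, rem=6, I/O yield, promote→Q0. Q0=[P2,P3,P4,P1] Q1=[] Q2=[]
t=3-6: P2@Q0 runs 3, rem=7, quantum used, demote→Q1. Q0=[P3,P4,P1] Q1=[P2] Q2=[]
t=6-9: P3@Q0 runs 3, rem=7, quantum used, demote→Q1. Q0=[P4,P1] Q1=[P2,P3] Q2=[]
t=9-12: P4@Q0 runs 3, rem=8, quantum used, demote→Q1. Q0=[P1] Q1=[P2,P3,P4] Q2=[]
t=12-15: P1@Q0 runs 3, rem=3, I/O yield, promote→Q0. Q0=[P1] Q1=[P2,P3,P4] Q2=[]
t=15-18: P1@Q0 runs 3, rem=0, completes. Q0=[] Q1=[P2,P3,P4] Q2=[]
t=18-24: P2@Q1 runs 6, rem=1, quantum used, demote→Q2. Q0=[] Q1=[P3,P4] Q2=[P2]
t=24-30: P3@Q1 runs 6, rem=1, quantum used, demote→Q2. Q0=[] Q1=[P4] Q2=[P2,P3]
t=30-36: P4@Q1 runs 6, rem=2, quantum used, demote→Q2. Q0=[] Q1=[] Q2=[P2,P3,P4]
t=36-37: P2@Q2 runs 1, rem=0, completes. Q0=[] Q1=[] Q2=[P3,P4]
t=37-38: P3@Q2 runs 1, rem=0, completes. Q0=[] Q1=[] Q2=[P4]
t=38-40: P4@Q2 runs 2, rem=0, completes. Q0=[] Q1=[] Q2=[]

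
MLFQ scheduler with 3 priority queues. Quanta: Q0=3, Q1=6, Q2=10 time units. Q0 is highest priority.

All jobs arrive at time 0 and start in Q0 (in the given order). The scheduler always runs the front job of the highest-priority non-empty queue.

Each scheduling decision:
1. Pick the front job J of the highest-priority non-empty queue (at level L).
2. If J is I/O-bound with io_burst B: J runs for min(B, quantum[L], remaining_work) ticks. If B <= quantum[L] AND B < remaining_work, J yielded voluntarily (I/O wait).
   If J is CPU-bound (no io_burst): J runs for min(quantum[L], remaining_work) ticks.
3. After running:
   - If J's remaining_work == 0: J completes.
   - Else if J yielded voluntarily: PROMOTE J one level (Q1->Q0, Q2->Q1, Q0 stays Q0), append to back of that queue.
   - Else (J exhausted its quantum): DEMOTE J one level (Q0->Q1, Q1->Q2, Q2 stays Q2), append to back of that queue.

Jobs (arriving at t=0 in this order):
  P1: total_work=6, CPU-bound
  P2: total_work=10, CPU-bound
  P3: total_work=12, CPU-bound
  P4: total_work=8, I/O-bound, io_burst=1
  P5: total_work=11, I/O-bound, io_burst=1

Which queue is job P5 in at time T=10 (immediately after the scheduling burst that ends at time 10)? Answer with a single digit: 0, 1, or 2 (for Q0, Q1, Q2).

t=0-3: P1@Q0 runs 3, rem=3, quantum used, demote→Q1. Q0=[P2,P3,P4,P5] Q1=[P1] Q2=[]
t=3-6: P2@Q0 runs 3, rem=7, quantum used, demote→Q1. Q0=[P3,P4,P5] Q1=[P1,P2] Q2=[]
t=6-9: P3@Q0 runs 3, rem=9, quantum used, demote→Q1. Q0=[P4,P5] Q1=[P1,P2,P3] Q2=[]
t=9-10: P4@Q0 runs 1, rem=7, I/O yield, promote→Q0. Q0=[P5,P4] Q1=[P1,P2,P3] Q2=[]
t=10-11: P5@Q0 runs 1, rem=10, I/O yield, promote→Q0. Q0=[P4,P5] Q1=[P1,P2,P3] Q2=[]
t=11-12: P4@Q0 runs 1, rem=6, I/O yield, promote→Q0. Q0=[P5,P4] Q1=[P1,P2,P3] Q2=[]
t=12-13: P5@Q0 runs 1, rem=9, I/O yield, promote→Q0. Q0=[P4,P5] Q1=[P1,P2,P3] Q2=[]
t=13-14: P4@Q0 runs 1, rem=5, I/O yield, promote→Q0. Q0=[P5,P4] Q1=[P1,P2,P3] Q2=[]
t=14-15: P5@Q0 runs 1, rem=8, I/O yield, promote→Q0. Q0=[P4,P5] Q1=[P1,P2,P3] Q2=[]
t=15-16: P4@Q0 runs 1, rem=4, I/O yield, promote→Q0. Q0=[P5,P4] Q1=[P1,P2,P3] Q2=[]
t=16-17: P5@Q0 runs 1, rem=7, I/O yield, promote→Q0. Q0=[P4,P5] Q1=[P1,P2,P3] Q2=[]
t=17-18: P4@Q0 runs 1, rem=3, I/O yield, promote→Q0. Q0=[P5,P4] Q1=[P1,P2,P3] Q2=[]
t=18-19: P5@Q0 runs 1, rem=6, I/O yield, promote→Q0. Q0=[P4,P5] Q1=[P1,P2,P3] Q2=[]
t=19-20: P4@Q0 runs 1, rem=2, I/O yield, promote→Q0. Q0=[P5,P4] Q1=[P1,P2,P3] Q2=[]
t=20-21: P5@Q0 runs 1, rem=5, I/O yield, promote→Q0. Q0=[P4,P5] Q1=[P1,P2,P3] Q2=[]
t=21-22: P4@Q0 runs 1, rem=1, I/O yield, promote→Q0. Q0=[P5,P4] Q1=[P1,P2,P3] Q2=[]
t=22-23: P5@Q0 runs 1, rem=4, I/O yield, promote→Q0. Q0=[P4,P5] Q1=[P1,P2,P3] Q2=[]
t=23-24: P4@Q0 runs 1, rem=0, completes. Q0=[P5] Q1=[P1,P2,P3] Q2=[]
t=24-25: P5@Q0 runs 1, rem=3, I/O yield, promote→Q0. Q0=[P5] Q1=[P1,P2,P3] Q2=[]
t=25-26: P5@Q0 runs 1, rem=2, I/O yield, promote→Q0. Q0=[P5] Q1=[P1,P2,P3] Q2=[]
t=26-27: P5@Q0 runs 1, rem=1, I/O yield, promote→Q0. Q0=[P5] Q1=[P1,P2,P3] Q2=[]
t=27-28: P5@Q0 runs 1, rem=0, completes. Q0=[] Q1=[P1,P2,P3] Q2=[]
t=28-31: P1@Q1 runs 3, rem=0, completes. Q0=[] Q1=[P2,P3] Q2=[]
t=31-37: P2@Q1 runs 6, rem=1, quantum used, demote→Q2. Q0=[] Q1=[P3] Q2=[P2]
t=37-43: P3@Q1 runs 6, rem=3, quantum used, demote→Q2. Q0=[] Q1=[] Q2=[P2,P3]
t=43-44: P2@Q2 runs 1, rem=0, completes. Q0=[] Q1=[] Q2=[P3]
t=44-47: P3@Q2 runs 3, rem=0, completes. Q0=[] Q1=[] Q2=[]

Answer: 0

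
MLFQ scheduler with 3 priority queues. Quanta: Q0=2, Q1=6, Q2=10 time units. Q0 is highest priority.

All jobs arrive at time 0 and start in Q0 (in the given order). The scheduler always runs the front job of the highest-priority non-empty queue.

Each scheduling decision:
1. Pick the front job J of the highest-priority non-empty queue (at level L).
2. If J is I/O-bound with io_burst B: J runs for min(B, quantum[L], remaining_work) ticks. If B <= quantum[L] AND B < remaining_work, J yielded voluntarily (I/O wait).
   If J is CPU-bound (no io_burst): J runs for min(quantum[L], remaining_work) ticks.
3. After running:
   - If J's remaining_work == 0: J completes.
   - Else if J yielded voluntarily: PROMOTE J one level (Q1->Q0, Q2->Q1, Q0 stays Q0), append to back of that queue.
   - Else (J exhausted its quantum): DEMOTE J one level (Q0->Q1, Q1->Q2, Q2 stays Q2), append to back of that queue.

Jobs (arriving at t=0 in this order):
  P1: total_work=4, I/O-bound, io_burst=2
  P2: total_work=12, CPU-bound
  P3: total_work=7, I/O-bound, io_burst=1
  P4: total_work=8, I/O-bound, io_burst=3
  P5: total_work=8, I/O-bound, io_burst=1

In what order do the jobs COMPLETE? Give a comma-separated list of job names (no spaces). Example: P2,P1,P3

t=0-2: P1@Q0 runs 2, rem=2, I/O yield, promote→Q0. Q0=[P2,P3,P4,P5,P1] Q1=[] Q2=[]
t=2-4: P2@Q0 runs 2, rem=10, quantum used, demote→Q1. Q0=[P3,P4,P5,P1] Q1=[P2] Q2=[]
t=4-5: P3@Q0 runs 1, rem=6, I/O yield, promote→Q0. Q0=[P4,P5,P1,P3] Q1=[P2] Q2=[]
t=5-7: P4@Q0 runs 2, rem=6, quantum used, demote→Q1. Q0=[P5,P1,P3] Q1=[P2,P4] Q2=[]
t=7-8: P5@Q0 runs 1, rem=7, I/O yield, promote→Q0. Q0=[P1,P3,P5] Q1=[P2,P4] Q2=[]
t=8-10: P1@Q0 runs 2, rem=0, completes. Q0=[P3,P5] Q1=[P2,P4] Q2=[]
t=10-11: P3@Q0 runs 1, rem=5, I/O yield, promote→Q0. Q0=[P5,P3] Q1=[P2,P4] Q2=[]
t=11-12: P5@Q0 runs 1, rem=6, I/O yield, promote→Q0. Q0=[P3,P5] Q1=[P2,P4] Q2=[]
t=12-13: P3@Q0 runs 1, rem=4, I/O yield, promote→Q0. Q0=[P5,P3] Q1=[P2,P4] Q2=[]
t=13-14: P5@Q0 runs 1, rem=5, I/O yield, promote→Q0. Q0=[P3,P5] Q1=[P2,P4] Q2=[]
t=14-15: P3@Q0 runs 1, rem=3, I/O yield, promote→Q0. Q0=[P5,P3] Q1=[P2,P4] Q2=[]
t=15-16: P5@Q0 runs 1, rem=4, I/O yield, promote→Q0. Q0=[P3,P5] Q1=[P2,P4] Q2=[]
t=16-17: P3@Q0 runs 1, rem=2, I/O yield, promote→Q0. Q0=[P5,P3] Q1=[P2,P4] Q2=[]
t=17-18: P5@Q0 runs 1, rem=3, I/O yield, promote→Q0. Q0=[P3,P5] Q1=[P2,P4] Q2=[]
t=18-19: P3@Q0 runs 1, rem=1, I/O yield, promote→Q0. Q0=[P5,P3] Q1=[P2,P4] Q2=[]
t=19-20: P5@Q0 runs 1, rem=2, I/O yield, promote→Q0. Q0=[P3,P5] Q1=[P2,P4] Q2=[]
t=20-21: P3@Q0 runs 1, rem=0, completes. Q0=[P5] Q1=[P2,P4] Q2=[]
t=21-22: P5@Q0 runs 1, rem=1, I/O yield, promote→Q0. Q0=[P5] Q1=[P2,P4] Q2=[]
t=22-23: P5@Q0 runs 1, rem=0, completes. Q0=[] Q1=[P2,P4] Q2=[]
t=23-29: P2@Q1 runs 6, rem=4, quantum used, demote→Q2. Q0=[] Q1=[P4] Q2=[P2]
t=29-32: P4@Q1 runs 3, rem=3, I/O yield, promote→Q0. Q0=[P4] Q1=[] Q2=[P2]
t=32-34: P4@Q0 runs 2, rem=1, quantum used, demote→Q1. Q0=[] Q1=[P4] Q2=[P2]
t=34-35: P4@Q1 runs 1, rem=0, completes. Q0=[] Q1=[] Q2=[P2]
t=35-39: P2@Q2 runs 4, rem=0, completes. Q0=[] Q1=[] Q2=[]

Answer: P1,P3,P5,P4,P2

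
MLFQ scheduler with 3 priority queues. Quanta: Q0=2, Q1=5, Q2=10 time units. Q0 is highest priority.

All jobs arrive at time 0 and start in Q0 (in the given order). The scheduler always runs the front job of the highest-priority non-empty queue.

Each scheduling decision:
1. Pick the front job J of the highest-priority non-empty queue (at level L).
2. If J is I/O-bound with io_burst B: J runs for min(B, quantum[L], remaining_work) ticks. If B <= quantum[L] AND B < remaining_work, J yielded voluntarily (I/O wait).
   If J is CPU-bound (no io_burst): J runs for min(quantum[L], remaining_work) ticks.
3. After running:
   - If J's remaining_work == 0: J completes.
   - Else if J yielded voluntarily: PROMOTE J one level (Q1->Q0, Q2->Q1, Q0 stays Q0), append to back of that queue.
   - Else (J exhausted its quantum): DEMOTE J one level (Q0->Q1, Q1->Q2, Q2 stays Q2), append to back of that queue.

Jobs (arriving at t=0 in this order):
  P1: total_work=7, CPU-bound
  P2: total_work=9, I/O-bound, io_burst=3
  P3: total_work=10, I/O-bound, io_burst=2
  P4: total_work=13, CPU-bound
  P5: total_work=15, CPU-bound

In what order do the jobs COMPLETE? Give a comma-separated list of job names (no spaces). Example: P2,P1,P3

t=0-2: P1@Q0 runs 2, rem=5, quantum used, demote→Q1. Q0=[P2,P3,P4,P5] Q1=[P1] Q2=[]
t=2-4: P2@Q0 runs 2, rem=7, quantum used, demote→Q1. Q0=[P3,P4,P5] Q1=[P1,P2] Q2=[]
t=4-6: P3@Q0 runs 2, rem=8, I/O yield, promote→Q0. Q0=[P4,P5,P3] Q1=[P1,P2] Q2=[]
t=6-8: P4@Q0 runs 2, rem=11, quantum used, demote→Q1. Q0=[P5,P3] Q1=[P1,P2,P4] Q2=[]
t=8-10: P5@Q0 runs 2, rem=13, quantum used, demote→Q1. Q0=[P3] Q1=[P1,P2,P4,P5] Q2=[]
t=10-12: P3@Q0 runs 2, rem=6, I/O yield, promote→Q0. Q0=[P3] Q1=[P1,P2,P4,P5] Q2=[]
t=12-14: P3@Q0 runs 2, rem=4, I/O yield, promote→Q0. Q0=[P3] Q1=[P1,P2,P4,P5] Q2=[]
t=14-16: P3@Q0 runs 2, rem=2, I/O yield, promote→Q0. Q0=[P3] Q1=[P1,P2,P4,P5] Q2=[]
t=16-18: P3@Q0 runs 2, rem=0, completes. Q0=[] Q1=[P1,P2,P4,P5] Q2=[]
t=18-23: P1@Q1 runs 5, rem=0, completes. Q0=[] Q1=[P2,P4,P5] Q2=[]
t=23-26: P2@Q1 runs 3, rem=4, I/O yield, promote→Q0. Q0=[P2] Q1=[P4,P5] Q2=[]
t=26-28: P2@Q0 runs 2, rem=2, quantum used, demote→Q1. Q0=[] Q1=[P4,P5,P2] Q2=[]
t=28-33: P4@Q1 runs 5, rem=6, quantum used, demote→Q2. Q0=[] Q1=[P5,P2] Q2=[P4]
t=33-38: P5@Q1 runs 5, rem=8, quantum used, demote→Q2. Q0=[] Q1=[P2] Q2=[P4,P5]
t=38-40: P2@Q1 runs 2, rem=0, completes. Q0=[] Q1=[] Q2=[P4,P5]
t=40-46: P4@Q2 runs 6, rem=0, completes. Q0=[] Q1=[] Q2=[P5]
t=46-54: P5@Q2 runs 8, rem=0, completes. Q0=[] Q1=[] Q2=[]

Answer: P3,P1,P2,P4,P5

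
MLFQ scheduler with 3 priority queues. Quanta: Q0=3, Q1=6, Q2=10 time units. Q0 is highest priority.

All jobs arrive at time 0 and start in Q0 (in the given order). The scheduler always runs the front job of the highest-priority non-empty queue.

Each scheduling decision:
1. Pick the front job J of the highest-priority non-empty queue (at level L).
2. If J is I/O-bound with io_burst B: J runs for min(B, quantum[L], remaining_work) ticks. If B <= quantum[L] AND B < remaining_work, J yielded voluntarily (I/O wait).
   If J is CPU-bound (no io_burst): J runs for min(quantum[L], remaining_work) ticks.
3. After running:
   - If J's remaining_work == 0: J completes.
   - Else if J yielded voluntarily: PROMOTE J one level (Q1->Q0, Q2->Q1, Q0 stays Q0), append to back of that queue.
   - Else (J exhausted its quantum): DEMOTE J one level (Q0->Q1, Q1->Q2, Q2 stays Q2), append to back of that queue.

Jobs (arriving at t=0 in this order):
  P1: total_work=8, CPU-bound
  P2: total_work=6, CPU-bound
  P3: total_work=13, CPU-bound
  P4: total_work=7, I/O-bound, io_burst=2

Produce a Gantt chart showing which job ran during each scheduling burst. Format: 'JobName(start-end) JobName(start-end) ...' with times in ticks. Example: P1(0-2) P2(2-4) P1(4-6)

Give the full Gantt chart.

t=0-3: P1@Q0 runs 3, rem=5, quantum used, demote→Q1. Q0=[P2,P3,P4] Q1=[P1] Q2=[]
t=3-6: P2@Q0 runs 3, rem=3, quantum used, demote→Q1. Q0=[P3,P4] Q1=[P1,P2] Q2=[]
t=6-9: P3@Q0 runs 3, rem=10, quantum used, demote→Q1. Q0=[P4] Q1=[P1,P2,P3] Q2=[]
t=9-11: P4@Q0 runs 2, rem=5, I/O yield, promote→Q0. Q0=[P4] Q1=[P1,P2,P3] Q2=[]
t=11-13: P4@Q0 runs 2, rem=3, I/O yield, promote→Q0. Q0=[P4] Q1=[P1,P2,P3] Q2=[]
t=13-15: P4@Q0 runs 2, rem=1, I/O yield, promote→Q0. Q0=[P4] Q1=[P1,P2,P3] Q2=[]
t=15-16: P4@Q0 runs 1, rem=0, completes. Q0=[] Q1=[P1,P2,P3] Q2=[]
t=16-21: P1@Q1 runs 5, rem=0, completes. Q0=[] Q1=[P2,P3] Q2=[]
t=21-24: P2@Q1 runs 3, rem=0, completes. Q0=[] Q1=[P3] Q2=[]
t=24-30: P3@Q1 runs 6, rem=4, quantum used, demote→Q2. Q0=[] Q1=[] Q2=[P3]
t=30-34: P3@Q2 runs 4, rem=0, completes. Q0=[] Q1=[] Q2=[]

Answer: P1(0-3) P2(3-6) P3(6-9) P4(9-11) P4(11-13) P4(13-15) P4(15-16) P1(16-21) P2(21-24) P3(24-30) P3(30-34)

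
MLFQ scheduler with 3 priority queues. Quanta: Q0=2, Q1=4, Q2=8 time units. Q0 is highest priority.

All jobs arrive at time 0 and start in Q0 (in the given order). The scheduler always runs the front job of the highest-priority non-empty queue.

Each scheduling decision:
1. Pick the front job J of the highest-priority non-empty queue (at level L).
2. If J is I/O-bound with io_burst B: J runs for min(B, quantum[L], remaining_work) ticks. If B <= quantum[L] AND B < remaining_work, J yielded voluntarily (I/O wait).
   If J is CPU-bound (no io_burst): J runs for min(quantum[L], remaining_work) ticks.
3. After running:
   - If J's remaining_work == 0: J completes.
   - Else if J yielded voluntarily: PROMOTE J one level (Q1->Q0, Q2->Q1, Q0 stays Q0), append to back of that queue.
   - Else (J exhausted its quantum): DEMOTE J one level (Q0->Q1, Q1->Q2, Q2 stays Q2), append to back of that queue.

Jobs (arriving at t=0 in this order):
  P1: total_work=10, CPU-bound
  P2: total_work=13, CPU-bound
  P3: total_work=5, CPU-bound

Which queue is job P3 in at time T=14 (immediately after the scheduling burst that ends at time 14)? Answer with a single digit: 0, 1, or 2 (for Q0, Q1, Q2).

Answer: 1

Derivation:
t=0-2: P1@Q0 runs 2, rem=8, quantum used, demote→Q1. Q0=[P2,P3] Q1=[P1] Q2=[]
t=2-4: P2@Q0 runs 2, rem=11, quantum used, demote→Q1. Q0=[P3] Q1=[P1,P2] Q2=[]
t=4-6: P3@Q0 runs 2, rem=3, quantum used, demote→Q1. Q0=[] Q1=[P1,P2,P3] Q2=[]
t=6-10: P1@Q1 runs 4, rem=4, quantum used, demote→Q2. Q0=[] Q1=[P2,P3] Q2=[P1]
t=10-14: P2@Q1 runs 4, rem=7, quantum used, demote→Q2. Q0=[] Q1=[P3] Q2=[P1,P2]
t=14-17: P3@Q1 runs 3, rem=0, completes. Q0=[] Q1=[] Q2=[P1,P2]
t=17-21: P1@Q2 runs 4, rem=0, completes. Q0=[] Q1=[] Q2=[P2]
t=21-28: P2@Q2 runs 7, rem=0, completes. Q0=[] Q1=[] Q2=[]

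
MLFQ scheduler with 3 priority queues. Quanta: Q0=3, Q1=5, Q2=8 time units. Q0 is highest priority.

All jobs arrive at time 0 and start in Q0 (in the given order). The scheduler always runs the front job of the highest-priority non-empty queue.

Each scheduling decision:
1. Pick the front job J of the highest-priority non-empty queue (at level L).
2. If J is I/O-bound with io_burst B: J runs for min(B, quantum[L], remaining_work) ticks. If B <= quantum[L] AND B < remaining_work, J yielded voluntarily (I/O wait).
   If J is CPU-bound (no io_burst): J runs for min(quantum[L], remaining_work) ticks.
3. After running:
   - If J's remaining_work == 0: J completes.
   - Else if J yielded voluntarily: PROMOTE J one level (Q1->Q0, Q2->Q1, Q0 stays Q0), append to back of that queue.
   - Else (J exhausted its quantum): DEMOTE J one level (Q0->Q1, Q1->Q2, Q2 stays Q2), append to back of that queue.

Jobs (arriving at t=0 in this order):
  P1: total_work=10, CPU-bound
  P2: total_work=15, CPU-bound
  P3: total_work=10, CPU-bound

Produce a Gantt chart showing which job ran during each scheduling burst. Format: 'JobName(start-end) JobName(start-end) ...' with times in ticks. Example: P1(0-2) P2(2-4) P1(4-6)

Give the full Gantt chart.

t=0-3: P1@Q0 runs 3, rem=7, quantum used, demote→Q1. Q0=[P2,P3] Q1=[P1] Q2=[]
t=3-6: P2@Q0 runs 3, rem=12, quantum used, demote→Q1. Q0=[P3] Q1=[P1,P2] Q2=[]
t=6-9: P3@Q0 runs 3, rem=7, quantum used, demote→Q1. Q0=[] Q1=[P1,P2,P3] Q2=[]
t=9-14: P1@Q1 runs 5, rem=2, quantum used, demote→Q2. Q0=[] Q1=[P2,P3] Q2=[P1]
t=14-19: P2@Q1 runs 5, rem=7, quantum used, demote→Q2. Q0=[] Q1=[P3] Q2=[P1,P2]
t=19-24: P3@Q1 runs 5, rem=2, quantum used, demote→Q2. Q0=[] Q1=[] Q2=[P1,P2,P3]
t=24-26: P1@Q2 runs 2, rem=0, completes. Q0=[] Q1=[] Q2=[P2,P3]
t=26-33: P2@Q2 runs 7, rem=0, completes. Q0=[] Q1=[] Q2=[P3]
t=33-35: P3@Q2 runs 2, rem=0, completes. Q0=[] Q1=[] Q2=[]

Answer: P1(0-3) P2(3-6) P3(6-9) P1(9-14) P2(14-19) P3(19-24) P1(24-26) P2(26-33) P3(33-35)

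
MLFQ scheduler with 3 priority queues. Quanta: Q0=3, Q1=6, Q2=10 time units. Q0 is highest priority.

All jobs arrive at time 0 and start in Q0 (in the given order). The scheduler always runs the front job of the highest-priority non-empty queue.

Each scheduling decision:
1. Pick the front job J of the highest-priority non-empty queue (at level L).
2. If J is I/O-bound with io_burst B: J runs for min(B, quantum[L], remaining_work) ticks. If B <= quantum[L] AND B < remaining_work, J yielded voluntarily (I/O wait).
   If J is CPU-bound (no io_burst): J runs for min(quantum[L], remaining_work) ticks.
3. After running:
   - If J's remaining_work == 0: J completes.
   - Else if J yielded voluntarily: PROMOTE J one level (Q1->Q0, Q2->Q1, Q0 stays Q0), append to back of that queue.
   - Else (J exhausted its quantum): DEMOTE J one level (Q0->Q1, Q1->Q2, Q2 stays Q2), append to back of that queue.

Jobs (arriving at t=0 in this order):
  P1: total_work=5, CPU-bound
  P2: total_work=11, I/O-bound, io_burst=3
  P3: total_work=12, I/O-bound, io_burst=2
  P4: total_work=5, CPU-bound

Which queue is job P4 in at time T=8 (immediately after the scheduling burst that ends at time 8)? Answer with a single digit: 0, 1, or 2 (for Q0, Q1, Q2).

t=0-3: P1@Q0 runs 3, rem=2, quantum used, demote→Q1. Q0=[P2,P3,P4] Q1=[P1] Q2=[]
t=3-6: P2@Q0 runs 3, rem=8, I/O yield, promote→Q0. Q0=[P3,P4,P2] Q1=[P1] Q2=[]
t=6-8: P3@Q0 runs 2, rem=10, I/O yield, promote→Q0. Q0=[P4,P2,P3] Q1=[P1] Q2=[]
t=8-11: P4@Q0 runs 3, rem=2, quantum used, demote→Q1. Q0=[P2,P3] Q1=[P1,P4] Q2=[]
t=11-14: P2@Q0 runs 3, rem=5, I/O yield, promote→Q0. Q0=[P3,P2] Q1=[P1,P4] Q2=[]
t=14-16: P3@Q0 runs 2, rem=8, I/O yield, promote→Q0. Q0=[P2,P3] Q1=[P1,P4] Q2=[]
t=16-19: P2@Q0 runs 3, rem=2, I/O yield, promote→Q0. Q0=[P3,P2] Q1=[P1,P4] Q2=[]
t=19-21: P3@Q0 runs 2, rem=6, I/O yield, promote→Q0. Q0=[P2,P3] Q1=[P1,P4] Q2=[]
t=21-23: P2@Q0 runs 2, rem=0, completes. Q0=[P3] Q1=[P1,P4] Q2=[]
t=23-25: P3@Q0 runs 2, rem=4, I/O yield, promote→Q0. Q0=[P3] Q1=[P1,P4] Q2=[]
t=25-27: P3@Q0 runs 2, rem=2, I/O yield, promote→Q0. Q0=[P3] Q1=[P1,P4] Q2=[]
t=27-29: P3@Q0 runs 2, rem=0, completes. Q0=[] Q1=[P1,P4] Q2=[]
t=29-31: P1@Q1 runs 2, rem=0, completes. Q0=[] Q1=[P4] Q2=[]
t=31-33: P4@Q1 runs 2, rem=0, completes. Q0=[] Q1=[] Q2=[]

Answer: 0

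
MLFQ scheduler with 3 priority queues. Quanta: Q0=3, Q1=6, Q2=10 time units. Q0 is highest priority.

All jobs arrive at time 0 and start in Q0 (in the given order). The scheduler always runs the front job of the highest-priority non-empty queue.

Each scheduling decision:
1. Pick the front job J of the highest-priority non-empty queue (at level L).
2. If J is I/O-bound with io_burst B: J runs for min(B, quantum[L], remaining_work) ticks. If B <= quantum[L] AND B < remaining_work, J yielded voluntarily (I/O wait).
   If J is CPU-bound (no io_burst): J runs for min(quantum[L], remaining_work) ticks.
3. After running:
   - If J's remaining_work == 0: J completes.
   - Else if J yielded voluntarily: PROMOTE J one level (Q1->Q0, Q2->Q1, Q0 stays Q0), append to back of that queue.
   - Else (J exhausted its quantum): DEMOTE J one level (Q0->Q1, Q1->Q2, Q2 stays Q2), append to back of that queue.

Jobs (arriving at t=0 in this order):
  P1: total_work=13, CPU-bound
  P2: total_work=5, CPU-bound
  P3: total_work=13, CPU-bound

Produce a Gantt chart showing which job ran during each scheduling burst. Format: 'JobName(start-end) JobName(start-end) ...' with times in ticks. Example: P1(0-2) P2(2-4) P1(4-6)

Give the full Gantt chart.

t=0-3: P1@Q0 runs 3, rem=10, quantum used, demote→Q1. Q0=[P2,P3] Q1=[P1] Q2=[]
t=3-6: P2@Q0 runs 3, rem=2, quantum used, demote→Q1. Q0=[P3] Q1=[P1,P2] Q2=[]
t=6-9: P3@Q0 runs 3, rem=10, quantum used, demote→Q1. Q0=[] Q1=[P1,P2,P3] Q2=[]
t=9-15: P1@Q1 runs 6, rem=4, quantum used, demote→Q2. Q0=[] Q1=[P2,P3] Q2=[P1]
t=15-17: P2@Q1 runs 2, rem=0, completes. Q0=[] Q1=[P3] Q2=[P1]
t=17-23: P3@Q1 runs 6, rem=4, quantum used, demote→Q2. Q0=[] Q1=[] Q2=[P1,P3]
t=23-27: P1@Q2 runs 4, rem=0, completes. Q0=[] Q1=[] Q2=[P3]
t=27-31: P3@Q2 runs 4, rem=0, completes. Q0=[] Q1=[] Q2=[]

Answer: P1(0-3) P2(3-6) P3(6-9) P1(9-15) P2(15-17) P3(17-23) P1(23-27) P3(27-31)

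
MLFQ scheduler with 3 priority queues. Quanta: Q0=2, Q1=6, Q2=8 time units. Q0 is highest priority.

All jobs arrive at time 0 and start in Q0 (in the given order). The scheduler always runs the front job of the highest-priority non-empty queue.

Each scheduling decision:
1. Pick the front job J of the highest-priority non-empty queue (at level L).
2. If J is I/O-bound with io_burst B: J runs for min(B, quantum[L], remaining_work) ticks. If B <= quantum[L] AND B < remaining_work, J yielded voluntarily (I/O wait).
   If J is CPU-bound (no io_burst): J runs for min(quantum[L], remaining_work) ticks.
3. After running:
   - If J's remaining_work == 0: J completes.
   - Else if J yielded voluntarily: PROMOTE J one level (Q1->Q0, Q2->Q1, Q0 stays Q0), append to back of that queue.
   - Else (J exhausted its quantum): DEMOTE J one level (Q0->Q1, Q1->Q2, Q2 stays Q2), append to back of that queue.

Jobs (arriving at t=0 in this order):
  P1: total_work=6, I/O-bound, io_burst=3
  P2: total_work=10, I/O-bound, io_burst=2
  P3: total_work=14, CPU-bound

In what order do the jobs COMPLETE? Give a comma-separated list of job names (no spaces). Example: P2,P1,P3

t=0-2: P1@Q0 runs 2, rem=4, quantum used, demote→Q1. Q0=[P2,P3] Q1=[P1] Q2=[]
t=2-4: P2@Q0 runs 2, rem=8, I/O yield, promote→Q0. Q0=[P3,P2] Q1=[P1] Q2=[]
t=4-6: P3@Q0 runs 2, rem=12, quantum used, demote→Q1. Q0=[P2] Q1=[P1,P3] Q2=[]
t=6-8: P2@Q0 runs 2, rem=6, I/O yield, promote→Q0. Q0=[P2] Q1=[P1,P3] Q2=[]
t=8-10: P2@Q0 runs 2, rem=4, I/O yield, promote→Q0. Q0=[P2] Q1=[P1,P3] Q2=[]
t=10-12: P2@Q0 runs 2, rem=2, I/O yield, promote→Q0. Q0=[P2] Q1=[P1,P3] Q2=[]
t=12-14: P2@Q0 runs 2, rem=0, completes. Q0=[] Q1=[P1,P3] Q2=[]
t=14-17: P1@Q1 runs 3, rem=1, I/O yield, promote→Q0. Q0=[P1] Q1=[P3] Q2=[]
t=17-18: P1@Q0 runs 1, rem=0, completes. Q0=[] Q1=[P3] Q2=[]
t=18-24: P3@Q1 runs 6, rem=6, quantum used, demote→Q2. Q0=[] Q1=[] Q2=[P3]
t=24-30: P3@Q2 runs 6, rem=0, completes. Q0=[] Q1=[] Q2=[]

Answer: P2,P1,P3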